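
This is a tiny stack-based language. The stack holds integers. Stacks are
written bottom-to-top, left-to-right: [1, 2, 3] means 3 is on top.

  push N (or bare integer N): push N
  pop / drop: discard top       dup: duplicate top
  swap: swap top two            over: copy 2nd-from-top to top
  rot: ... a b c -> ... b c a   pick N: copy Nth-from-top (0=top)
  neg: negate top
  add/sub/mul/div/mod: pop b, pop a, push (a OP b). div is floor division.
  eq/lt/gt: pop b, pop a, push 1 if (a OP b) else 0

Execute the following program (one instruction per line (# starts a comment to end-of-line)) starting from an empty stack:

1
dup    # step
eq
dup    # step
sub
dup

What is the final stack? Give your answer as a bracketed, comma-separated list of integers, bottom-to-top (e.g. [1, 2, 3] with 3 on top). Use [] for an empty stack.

Answer: [0, 0]

Derivation:
After 'push 1': [1]
After 'dup': [1, 1]
After 'eq': [1]
After 'dup': [1, 1]
After 'sub': [0]
After 'dup': [0, 0]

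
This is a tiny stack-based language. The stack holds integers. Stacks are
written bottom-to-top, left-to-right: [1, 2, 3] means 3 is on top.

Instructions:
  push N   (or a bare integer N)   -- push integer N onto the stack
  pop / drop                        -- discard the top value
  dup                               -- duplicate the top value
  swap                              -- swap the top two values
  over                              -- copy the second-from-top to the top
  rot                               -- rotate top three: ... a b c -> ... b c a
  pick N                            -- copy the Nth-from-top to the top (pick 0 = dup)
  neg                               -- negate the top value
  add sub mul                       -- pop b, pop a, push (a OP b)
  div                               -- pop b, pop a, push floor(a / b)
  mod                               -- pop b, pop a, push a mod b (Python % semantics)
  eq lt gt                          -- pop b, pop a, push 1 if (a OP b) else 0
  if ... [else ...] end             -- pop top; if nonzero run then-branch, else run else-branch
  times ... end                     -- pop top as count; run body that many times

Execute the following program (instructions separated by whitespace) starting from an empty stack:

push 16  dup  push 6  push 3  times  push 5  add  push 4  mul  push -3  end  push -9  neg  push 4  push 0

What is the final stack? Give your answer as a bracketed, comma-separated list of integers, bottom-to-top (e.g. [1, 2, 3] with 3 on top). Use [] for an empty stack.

After 'push 16': [16]
After 'dup': [16, 16]
After 'push 6': [16, 16, 6]
After 'push 3': [16, 16, 6, 3]
After 'times': [16, 16, 6]
After 'push 5': [16, 16, 6, 5]
After 'add': [16, 16, 11]
After 'push 4': [16, 16, 11, 4]
After 'mul': [16, 16, 44]
After 'push -3': [16, 16, 44, -3]
After 'push 5': [16, 16, 44, -3, 5]
After 'add': [16, 16, 44, 2]
After 'push 4': [16, 16, 44, 2, 4]
After 'mul': [16, 16, 44, 8]
After 'push -3': [16, 16, 44, 8, -3]
After 'push 5': [16, 16, 44, 8, -3, 5]
After 'add': [16, 16, 44, 8, 2]
After 'push 4': [16, 16, 44, 8, 2, 4]
After 'mul': [16, 16, 44, 8, 8]
After 'push -3': [16, 16, 44, 8, 8, -3]
After 'push -9': [16, 16, 44, 8, 8, -3, -9]
After 'neg': [16, 16, 44, 8, 8, -3, 9]
After 'push 4': [16, 16, 44, 8, 8, -3, 9, 4]
After 'push 0': [16, 16, 44, 8, 8, -3, 9, 4, 0]

Answer: [16, 16, 44, 8, 8, -3, 9, 4, 0]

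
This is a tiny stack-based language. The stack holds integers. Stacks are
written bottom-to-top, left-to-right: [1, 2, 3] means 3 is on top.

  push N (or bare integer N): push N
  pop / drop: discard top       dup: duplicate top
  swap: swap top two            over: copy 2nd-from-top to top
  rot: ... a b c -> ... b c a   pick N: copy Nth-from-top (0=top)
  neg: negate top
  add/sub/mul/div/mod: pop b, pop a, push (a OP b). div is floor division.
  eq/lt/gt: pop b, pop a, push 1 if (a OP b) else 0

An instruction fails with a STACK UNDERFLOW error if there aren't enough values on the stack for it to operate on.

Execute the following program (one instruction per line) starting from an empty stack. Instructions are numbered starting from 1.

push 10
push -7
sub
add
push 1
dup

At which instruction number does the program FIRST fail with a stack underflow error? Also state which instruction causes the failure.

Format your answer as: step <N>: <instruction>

Answer: step 4: add

Derivation:
Step 1 ('push 10'): stack = [10], depth = 1
Step 2 ('push -7'): stack = [10, -7], depth = 2
Step 3 ('sub'): stack = [17], depth = 1
Step 4 ('add'): needs 2 value(s) but depth is 1 — STACK UNDERFLOW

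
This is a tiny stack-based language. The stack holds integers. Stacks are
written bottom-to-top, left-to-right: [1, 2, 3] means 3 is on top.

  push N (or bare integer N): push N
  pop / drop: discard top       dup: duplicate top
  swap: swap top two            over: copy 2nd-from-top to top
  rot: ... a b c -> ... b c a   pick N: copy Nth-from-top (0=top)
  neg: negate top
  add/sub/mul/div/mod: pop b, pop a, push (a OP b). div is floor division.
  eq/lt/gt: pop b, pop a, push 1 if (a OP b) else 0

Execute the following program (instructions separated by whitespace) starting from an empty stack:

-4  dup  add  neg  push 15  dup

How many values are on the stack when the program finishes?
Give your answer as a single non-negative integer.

Answer: 3

Derivation:
After 'push -4': stack = [-4] (depth 1)
After 'dup': stack = [-4, -4] (depth 2)
After 'add': stack = [-8] (depth 1)
After 'neg': stack = [8] (depth 1)
After 'push 15': stack = [8, 15] (depth 2)
After 'dup': stack = [8, 15, 15] (depth 3)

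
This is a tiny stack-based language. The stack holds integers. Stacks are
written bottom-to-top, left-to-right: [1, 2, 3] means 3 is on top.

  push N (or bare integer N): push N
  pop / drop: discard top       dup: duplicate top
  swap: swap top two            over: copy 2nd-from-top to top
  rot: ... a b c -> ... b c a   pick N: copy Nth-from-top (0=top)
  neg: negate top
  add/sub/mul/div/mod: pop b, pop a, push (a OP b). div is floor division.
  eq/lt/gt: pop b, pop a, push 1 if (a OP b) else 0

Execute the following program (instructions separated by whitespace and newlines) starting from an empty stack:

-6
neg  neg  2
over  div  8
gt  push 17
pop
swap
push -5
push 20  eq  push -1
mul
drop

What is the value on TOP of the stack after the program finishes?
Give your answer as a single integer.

After 'push -6': [-6]
After 'neg': [6]
After 'neg': [-6]
After 'push 2': [-6, 2]
After 'over': [-6, 2, -6]
After 'div': [-6, -1]
After 'push 8': [-6, -1, 8]
After 'gt': [-6, 0]
After 'push 17': [-6, 0, 17]
After 'pop': [-6, 0]
After 'swap': [0, -6]
After 'push -5': [0, -6, -5]
After 'push 20': [0, -6, -5, 20]
After 'eq': [0, -6, 0]
After 'push -1': [0, -6, 0, -1]
After 'mul': [0, -6, 0]
After 'drop': [0, -6]

Answer: -6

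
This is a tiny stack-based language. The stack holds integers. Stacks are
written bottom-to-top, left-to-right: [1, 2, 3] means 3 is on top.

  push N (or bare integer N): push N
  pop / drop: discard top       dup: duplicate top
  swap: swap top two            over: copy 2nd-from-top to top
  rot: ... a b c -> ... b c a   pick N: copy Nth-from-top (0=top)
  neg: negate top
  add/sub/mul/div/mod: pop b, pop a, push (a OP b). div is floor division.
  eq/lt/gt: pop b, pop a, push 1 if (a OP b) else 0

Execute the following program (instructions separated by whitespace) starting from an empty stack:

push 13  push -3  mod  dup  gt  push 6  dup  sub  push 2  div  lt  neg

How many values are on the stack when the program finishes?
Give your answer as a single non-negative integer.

Answer: 1

Derivation:
After 'push 13': stack = [13] (depth 1)
After 'push -3': stack = [13, -3] (depth 2)
After 'mod': stack = [-2] (depth 1)
After 'dup': stack = [-2, -2] (depth 2)
After 'gt': stack = [0] (depth 1)
After 'push 6': stack = [0, 6] (depth 2)
After 'dup': stack = [0, 6, 6] (depth 3)
After 'sub': stack = [0, 0] (depth 2)
After 'push 2': stack = [0, 0, 2] (depth 3)
After 'div': stack = [0, 0] (depth 2)
After 'lt': stack = [0] (depth 1)
After 'neg': stack = [0] (depth 1)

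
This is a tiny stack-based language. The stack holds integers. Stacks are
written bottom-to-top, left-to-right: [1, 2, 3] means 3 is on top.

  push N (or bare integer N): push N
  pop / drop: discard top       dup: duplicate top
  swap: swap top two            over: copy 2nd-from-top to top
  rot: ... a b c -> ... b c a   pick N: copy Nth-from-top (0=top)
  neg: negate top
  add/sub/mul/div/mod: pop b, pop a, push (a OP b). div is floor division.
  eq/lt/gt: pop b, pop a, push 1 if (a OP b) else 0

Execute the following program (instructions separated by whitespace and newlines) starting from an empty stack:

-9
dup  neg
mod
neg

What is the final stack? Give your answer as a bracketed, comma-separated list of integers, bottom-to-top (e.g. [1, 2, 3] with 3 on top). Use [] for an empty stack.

Answer: [0]

Derivation:
After 'push -9': [-9]
After 'dup': [-9, -9]
After 'neg': [-9, 9]
After 'mod': [0]
After 'neg': [0]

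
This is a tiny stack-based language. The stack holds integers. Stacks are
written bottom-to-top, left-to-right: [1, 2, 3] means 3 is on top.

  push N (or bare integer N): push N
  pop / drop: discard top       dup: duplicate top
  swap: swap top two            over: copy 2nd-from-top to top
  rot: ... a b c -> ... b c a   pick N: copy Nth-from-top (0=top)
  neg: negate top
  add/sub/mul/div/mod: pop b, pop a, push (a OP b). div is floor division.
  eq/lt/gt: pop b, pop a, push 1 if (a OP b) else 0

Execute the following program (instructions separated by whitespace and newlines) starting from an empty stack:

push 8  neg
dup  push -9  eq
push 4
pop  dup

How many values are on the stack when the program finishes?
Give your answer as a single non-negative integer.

After 'push 8': stack = [8] (depth 1)
After 'neg': stack = [-8] (depth 1)
After 'dup': stack = [-8, -8] (depth 2)
After 'push -9': stack = [-8, -8, -9] (depth 3)
After 'eq': stack = [-8, 0] (depth 2)
After 'push 4': stack = [-8, 0, 4] (depth 3)
After 'pop': stack = [-8, 0] (depth 2)
After 'dup': stack = [-8, 0, 0] (depth 3)

Answer: 3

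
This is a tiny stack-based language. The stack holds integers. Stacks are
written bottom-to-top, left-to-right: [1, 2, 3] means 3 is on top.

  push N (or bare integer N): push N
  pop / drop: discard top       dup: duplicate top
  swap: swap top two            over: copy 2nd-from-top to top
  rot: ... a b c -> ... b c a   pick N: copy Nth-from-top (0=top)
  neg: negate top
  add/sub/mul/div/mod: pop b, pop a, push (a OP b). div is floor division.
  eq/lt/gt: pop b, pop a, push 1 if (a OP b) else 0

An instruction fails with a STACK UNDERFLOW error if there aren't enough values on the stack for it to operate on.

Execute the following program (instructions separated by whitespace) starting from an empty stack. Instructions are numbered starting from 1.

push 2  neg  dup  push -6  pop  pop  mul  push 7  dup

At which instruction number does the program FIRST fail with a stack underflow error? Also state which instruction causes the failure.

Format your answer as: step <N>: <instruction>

Answer: step 7: mul

Derivation:
Step 1 ('push 2'): stack = [2], depth = 1
Step 2 ('neg'): stack = [-2], depth = 1
Step 3 ('dup'): stack = [-2, -2], depth = 2
Step 4 ('push -6'): stack = [-2, -2, -6], depth = 3
Step 5 ('pop'): stack = [-2, -2], depth = 2
Step 6 ('pop'): stack = [-2], depth = 1
Step 7 ('mul'): needs 2 value(s) but depth is 1 — STACK UNDERFLOW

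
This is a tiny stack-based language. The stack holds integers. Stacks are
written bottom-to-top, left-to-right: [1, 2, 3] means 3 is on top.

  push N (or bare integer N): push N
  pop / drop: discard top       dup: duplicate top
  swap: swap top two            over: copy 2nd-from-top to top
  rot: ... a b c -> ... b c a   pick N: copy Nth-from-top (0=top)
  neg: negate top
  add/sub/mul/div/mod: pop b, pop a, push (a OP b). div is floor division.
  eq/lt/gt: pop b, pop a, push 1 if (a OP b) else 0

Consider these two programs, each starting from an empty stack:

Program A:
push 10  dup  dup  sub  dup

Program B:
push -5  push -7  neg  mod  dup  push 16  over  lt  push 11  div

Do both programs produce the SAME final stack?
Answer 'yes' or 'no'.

Program A trace:
  After 'push 10': [10]
  After 'dup': [10, 10]
  After 'dup': [10, 10, 10]
  After 'sub': [10, 0]
  After 'dup': [10, 0, 0]
Program A final stack: [10, 0, 0]

Program B trace:
  After 'push -5': [-5]
  After 'push -7': [-5, -7]
  After 'neg': [-5, 7]
  After 'mod': [2]
  After 'dup': [2, 2]
  After 'push 16': [2, 2, 16]
  After 'over': [2, 2, 16, 2]
  After 'lt': [2, 2, 0]
  After 'push 11': [2, 2, 0, 11]
  After 'div': [2, 2, 0]
Program B final stack: [2, 2, 0]
Same: no

Answer: no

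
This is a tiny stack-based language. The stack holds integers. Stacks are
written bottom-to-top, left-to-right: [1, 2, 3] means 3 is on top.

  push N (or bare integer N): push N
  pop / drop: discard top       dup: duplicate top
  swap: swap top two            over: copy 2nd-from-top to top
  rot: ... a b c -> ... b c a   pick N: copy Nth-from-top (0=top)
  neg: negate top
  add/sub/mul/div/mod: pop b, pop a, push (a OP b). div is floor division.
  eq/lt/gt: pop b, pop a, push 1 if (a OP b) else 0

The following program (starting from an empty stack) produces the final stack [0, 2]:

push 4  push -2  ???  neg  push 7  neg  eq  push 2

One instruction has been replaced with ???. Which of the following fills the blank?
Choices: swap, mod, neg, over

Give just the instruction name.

Answer: mod

Derivation:
Stack before ???: [4, -2]
Stack after ???:  [0]
Checking each choice:
  swap: produces [-2, 0, 2]
  mod: MATCH
  neg: produces [4, 0, 2]
  over: produces [4, -2, 0, 2]


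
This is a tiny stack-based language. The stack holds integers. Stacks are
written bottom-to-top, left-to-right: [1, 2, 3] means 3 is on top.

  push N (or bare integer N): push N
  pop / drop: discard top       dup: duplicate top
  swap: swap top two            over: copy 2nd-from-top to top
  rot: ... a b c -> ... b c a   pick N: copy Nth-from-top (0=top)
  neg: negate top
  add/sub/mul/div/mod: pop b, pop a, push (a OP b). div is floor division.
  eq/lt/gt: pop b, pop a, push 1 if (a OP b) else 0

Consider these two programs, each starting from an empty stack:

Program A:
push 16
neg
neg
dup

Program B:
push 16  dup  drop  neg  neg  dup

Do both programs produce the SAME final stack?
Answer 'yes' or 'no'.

Program A trace:
  After 'push 16': [16]
  After 'neg': [-16]
  After 'neg': [16]
  After 'dup': [16, 16]
Program A final stack: [16, 16]

Program B trace:
  After 'push 16': [16]
  After 'dup': [16, 16]
  After 'drop': [16]
  After 'neg': [-16]
  After 'neg': [16]
  After 'dup': [16, 16]
Program B final stack: [16, 16]
Same: yes

Answer: yes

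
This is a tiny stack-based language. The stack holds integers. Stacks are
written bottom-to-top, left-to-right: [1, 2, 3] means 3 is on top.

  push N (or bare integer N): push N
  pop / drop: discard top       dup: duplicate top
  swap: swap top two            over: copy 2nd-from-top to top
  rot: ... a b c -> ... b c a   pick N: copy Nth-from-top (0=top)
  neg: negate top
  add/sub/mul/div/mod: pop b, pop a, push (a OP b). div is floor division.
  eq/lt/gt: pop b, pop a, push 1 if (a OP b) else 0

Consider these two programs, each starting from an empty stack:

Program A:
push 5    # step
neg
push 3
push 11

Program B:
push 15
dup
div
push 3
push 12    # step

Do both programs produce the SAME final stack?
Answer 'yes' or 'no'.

Program A trace:
  After 'push 5': [5]
  After 'neg': [-5]
  After 'push 3': [-5, 3]
  After 'push 11': [-5, 3, 11]
Program A final stack: [-5, 3, 11]

Program B trace:
  After 'push 15': [15]
  After 'dup': [15, 15]
  After 'div': [1]
  After 'push 3': [1, 3]
  After 'push 12': [1, 3, 12]
Program B final stack: [1, 3, 12]
Same: no

Answer: no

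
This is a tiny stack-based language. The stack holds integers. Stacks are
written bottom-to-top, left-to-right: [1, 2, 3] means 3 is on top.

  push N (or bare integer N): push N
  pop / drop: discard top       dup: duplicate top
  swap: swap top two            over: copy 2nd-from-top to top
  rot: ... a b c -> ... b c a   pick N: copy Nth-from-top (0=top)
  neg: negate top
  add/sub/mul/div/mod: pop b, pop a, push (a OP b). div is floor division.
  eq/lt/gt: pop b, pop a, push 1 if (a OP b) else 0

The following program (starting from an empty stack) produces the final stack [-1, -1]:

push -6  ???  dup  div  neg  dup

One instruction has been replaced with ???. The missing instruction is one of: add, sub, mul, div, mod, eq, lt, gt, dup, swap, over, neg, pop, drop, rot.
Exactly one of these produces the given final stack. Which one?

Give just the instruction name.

Stack before ???: [-6]
Stack after ???:  [6]
The instruction that transforms [-6] -> [6] is: neg

Answer: neg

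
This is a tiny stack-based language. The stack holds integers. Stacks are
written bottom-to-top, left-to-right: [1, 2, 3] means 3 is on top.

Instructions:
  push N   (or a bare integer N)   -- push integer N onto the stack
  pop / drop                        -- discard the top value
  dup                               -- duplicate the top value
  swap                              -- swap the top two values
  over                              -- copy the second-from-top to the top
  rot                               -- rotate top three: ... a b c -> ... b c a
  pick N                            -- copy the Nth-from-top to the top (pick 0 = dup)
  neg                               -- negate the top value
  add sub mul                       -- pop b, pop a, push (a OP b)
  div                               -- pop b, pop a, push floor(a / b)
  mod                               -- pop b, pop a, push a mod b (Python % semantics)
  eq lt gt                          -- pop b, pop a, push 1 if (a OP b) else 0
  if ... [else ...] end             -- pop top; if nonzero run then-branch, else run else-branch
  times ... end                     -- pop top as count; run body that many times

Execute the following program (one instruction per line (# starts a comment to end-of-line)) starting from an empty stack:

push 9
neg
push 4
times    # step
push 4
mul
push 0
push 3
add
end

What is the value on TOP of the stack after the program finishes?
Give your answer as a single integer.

Answer: 3

Derivation:
After 'push 9': [9]
After 'neg': [-9]
After 'push 4': [-9, 4]
After 'times': [-9]
After 'push 4': [-9, 4]
After 'mul': [-36]
After 'push 0': [-36, 0]
After 'push 3': [-36, 0, 3]
After 'add': [-36, 3]
After 'push 4': [-36, 3, 4]
  ...
After 'push 4': [-36, 12, 3, 4]
After 'mul': [-36, 12, 12]
After 'push 0': [-36, 12, 12, 0]
After 'push 3': [-36, 12, 12, 0, 3]
After 'add': [-36, 12, 12, 3]
After 'push 4': [-36, 12, 12, 3, 4]
After 'mul': [-36, 12, 12, 12]
After 'push 0': [-36, 12, 12, 12, 0]
After 'push 3': [-36, 12, 12, 12, 0, 3]
After 'add': [-36, 12, 12, 12, 3]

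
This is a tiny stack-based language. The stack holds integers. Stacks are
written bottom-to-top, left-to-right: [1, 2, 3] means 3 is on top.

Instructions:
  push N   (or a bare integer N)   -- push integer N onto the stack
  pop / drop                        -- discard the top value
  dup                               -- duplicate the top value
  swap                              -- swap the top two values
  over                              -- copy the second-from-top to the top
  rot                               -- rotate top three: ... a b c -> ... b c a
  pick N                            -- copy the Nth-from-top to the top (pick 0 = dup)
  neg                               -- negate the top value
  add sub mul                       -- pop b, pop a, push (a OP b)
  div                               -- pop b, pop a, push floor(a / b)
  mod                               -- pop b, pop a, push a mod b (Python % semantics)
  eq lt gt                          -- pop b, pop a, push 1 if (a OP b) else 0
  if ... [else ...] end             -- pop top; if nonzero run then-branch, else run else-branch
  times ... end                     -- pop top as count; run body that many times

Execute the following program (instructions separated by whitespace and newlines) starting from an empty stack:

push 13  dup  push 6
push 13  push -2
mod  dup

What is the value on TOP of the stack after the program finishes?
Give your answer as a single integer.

Answer: -1

Derivation:
After 'push 13': [13]
After 'dup': [13, 13]
After 'push 6': [13, 13, 6]
After 'push 13': [13, 13, 6, 13]
After 'push -2': [13, 13, 6, 13, -2]
After 'mod': [13, 13, 6, -1]
After 'dup': [13, 13, 6, -1, -1]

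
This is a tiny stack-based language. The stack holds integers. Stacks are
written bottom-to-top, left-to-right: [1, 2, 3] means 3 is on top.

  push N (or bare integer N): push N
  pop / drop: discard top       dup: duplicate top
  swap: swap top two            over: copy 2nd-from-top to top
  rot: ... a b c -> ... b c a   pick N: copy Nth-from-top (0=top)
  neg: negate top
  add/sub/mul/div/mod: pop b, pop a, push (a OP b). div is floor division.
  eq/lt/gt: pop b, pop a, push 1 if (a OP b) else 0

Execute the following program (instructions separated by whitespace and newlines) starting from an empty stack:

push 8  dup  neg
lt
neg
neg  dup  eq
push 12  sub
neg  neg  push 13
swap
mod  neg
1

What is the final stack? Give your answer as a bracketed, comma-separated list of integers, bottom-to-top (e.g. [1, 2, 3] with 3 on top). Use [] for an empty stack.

After 'push 8': [8]
After 'dup': [8, 8]
After 'neg': [8, -8]
After 'lt': [0]
After 'neg': [0]
After 'neg': [0]
After 'dup': [0, 0]
After 'eq': [1]
After 'push 12': [1, 12]
After 'sub': [-11]
After 'neg': [11]
After 'neg': [-11]
After 'push 13': [-11, 13]
After 'swap': [13, -11]
After 'mod': [-9]
After 'neg': [9]
After 'push 1': [9, 1]

Answer: [9, 1]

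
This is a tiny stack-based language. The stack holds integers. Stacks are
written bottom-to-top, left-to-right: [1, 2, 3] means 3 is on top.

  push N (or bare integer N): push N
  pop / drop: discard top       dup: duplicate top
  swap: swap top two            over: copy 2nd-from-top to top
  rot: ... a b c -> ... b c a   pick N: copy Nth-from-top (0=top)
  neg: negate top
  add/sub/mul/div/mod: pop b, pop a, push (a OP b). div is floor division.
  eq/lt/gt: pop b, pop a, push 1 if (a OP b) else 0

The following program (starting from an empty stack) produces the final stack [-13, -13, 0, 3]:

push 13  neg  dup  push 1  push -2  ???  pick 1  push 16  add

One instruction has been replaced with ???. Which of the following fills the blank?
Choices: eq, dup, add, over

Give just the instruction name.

Answer: eq

Derivation:
Stack before ???: [-13, -13, 1, -2]
Stack after ???:  [-13, -13, 0]
Checking each choice:
  eq: MATCH
  dup: produces [-13, -13, 1, -2, -2, 14]
  add: produces [-13, -13, -1, 3]
  over: produces [-13, -13, 1, -2, 1, 14]


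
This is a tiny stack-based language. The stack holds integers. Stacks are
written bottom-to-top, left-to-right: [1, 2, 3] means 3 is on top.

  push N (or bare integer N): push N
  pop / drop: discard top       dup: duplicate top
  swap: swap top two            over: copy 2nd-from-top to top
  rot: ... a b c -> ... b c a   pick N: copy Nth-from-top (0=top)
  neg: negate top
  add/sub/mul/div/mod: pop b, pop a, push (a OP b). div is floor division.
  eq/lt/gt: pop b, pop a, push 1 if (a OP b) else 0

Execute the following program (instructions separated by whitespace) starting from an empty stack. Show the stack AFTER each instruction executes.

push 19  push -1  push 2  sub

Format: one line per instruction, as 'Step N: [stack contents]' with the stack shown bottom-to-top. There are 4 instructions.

Step 1: [19]
Step 2: [19, -1]
Step 3: [19, -1, 2]
Step 4: [19, -3]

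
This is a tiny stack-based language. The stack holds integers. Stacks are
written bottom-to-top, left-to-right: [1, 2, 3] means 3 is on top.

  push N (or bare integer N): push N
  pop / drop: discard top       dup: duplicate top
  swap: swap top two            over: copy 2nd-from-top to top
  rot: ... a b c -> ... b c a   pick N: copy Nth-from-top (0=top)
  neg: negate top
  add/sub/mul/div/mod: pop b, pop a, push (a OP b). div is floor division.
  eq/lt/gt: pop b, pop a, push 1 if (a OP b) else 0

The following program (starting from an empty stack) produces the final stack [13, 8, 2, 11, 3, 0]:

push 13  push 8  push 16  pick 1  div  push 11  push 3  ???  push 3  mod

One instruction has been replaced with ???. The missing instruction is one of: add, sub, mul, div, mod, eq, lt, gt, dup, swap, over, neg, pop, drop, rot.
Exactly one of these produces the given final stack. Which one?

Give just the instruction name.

Stack before ???: [13, 8, 2, 11, 3]
Stack after ???:  [13, 8, 2, 11, 3, 3]
The instruction that transforms [13, 8, 2, 11, 3] -> [13, 8, 2, 11, 3, 3] is: dup

Answer: dup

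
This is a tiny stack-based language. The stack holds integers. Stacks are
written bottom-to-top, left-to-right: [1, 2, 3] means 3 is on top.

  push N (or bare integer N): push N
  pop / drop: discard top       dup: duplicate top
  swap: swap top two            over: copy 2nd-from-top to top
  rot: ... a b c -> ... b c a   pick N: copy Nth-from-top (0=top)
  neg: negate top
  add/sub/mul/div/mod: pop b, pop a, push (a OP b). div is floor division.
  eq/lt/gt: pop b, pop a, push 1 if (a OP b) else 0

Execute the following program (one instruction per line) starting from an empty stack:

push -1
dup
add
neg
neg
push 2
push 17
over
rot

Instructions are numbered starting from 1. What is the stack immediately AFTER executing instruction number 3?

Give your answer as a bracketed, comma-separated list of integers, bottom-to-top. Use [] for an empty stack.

Answer: [-2]

Derivation:
Step 1 ('push -1'): [-1]
Step 2 ('dup'): [-1, -1]
Step 3 ('add'): [-2]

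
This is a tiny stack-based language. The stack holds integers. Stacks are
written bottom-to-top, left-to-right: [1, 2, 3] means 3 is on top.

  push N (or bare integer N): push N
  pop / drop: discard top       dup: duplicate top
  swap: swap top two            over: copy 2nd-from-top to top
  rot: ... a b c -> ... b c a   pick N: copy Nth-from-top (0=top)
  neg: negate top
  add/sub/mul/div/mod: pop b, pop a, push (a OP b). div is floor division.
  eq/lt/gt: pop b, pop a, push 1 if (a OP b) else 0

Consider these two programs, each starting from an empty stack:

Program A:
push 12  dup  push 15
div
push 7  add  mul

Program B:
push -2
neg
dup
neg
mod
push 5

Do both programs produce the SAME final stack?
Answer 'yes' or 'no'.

Answer: no

Derivation:
Program A trace:
  After 'push 12': [12]
  After 'dup': [12, 12]
  After 'push 15': [12, 12, 15]
  After 'div': [12, 0]
  After 'push 7': [12, 0, 7]
  After 'add': [12, 7]
  After 'mul': [84]
Program A final stack: [84]

Program B trace:
  After 'push -2': [-2]
  After 'neg': [2]
  After 'dup': [2, 2]
  After 'neg': [2, -2]
  After 'mod': [0]
  After 'push 5': [0, 5]
Program B final stack: [0, 5]
Same: no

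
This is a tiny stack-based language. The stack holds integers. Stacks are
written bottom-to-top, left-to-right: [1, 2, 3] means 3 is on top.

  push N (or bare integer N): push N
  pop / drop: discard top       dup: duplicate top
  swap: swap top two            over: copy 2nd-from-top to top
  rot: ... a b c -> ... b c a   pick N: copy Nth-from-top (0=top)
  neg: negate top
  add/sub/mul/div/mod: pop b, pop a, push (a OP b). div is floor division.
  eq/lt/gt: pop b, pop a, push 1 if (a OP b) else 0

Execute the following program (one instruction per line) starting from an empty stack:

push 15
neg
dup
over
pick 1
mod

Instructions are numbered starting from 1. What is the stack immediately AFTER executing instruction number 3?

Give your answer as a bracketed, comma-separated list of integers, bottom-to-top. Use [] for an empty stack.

Step 1 ('push 15'): [15]
Step 2 ('neg'): [-15]
Step 3 ('dup'): [-15, -15]

Answer: [-15, -15]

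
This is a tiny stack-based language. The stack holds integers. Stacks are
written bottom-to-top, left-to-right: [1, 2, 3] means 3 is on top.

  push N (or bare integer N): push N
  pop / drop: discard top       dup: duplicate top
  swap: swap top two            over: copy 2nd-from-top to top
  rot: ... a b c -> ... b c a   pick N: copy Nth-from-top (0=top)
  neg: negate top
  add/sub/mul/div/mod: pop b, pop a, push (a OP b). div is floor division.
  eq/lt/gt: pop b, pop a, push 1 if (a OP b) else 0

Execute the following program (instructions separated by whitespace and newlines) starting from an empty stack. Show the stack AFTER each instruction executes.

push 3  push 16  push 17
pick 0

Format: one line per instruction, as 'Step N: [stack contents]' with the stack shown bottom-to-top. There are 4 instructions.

Step 1: [3]
Step 2: [3, 16]
Step 3: [3, 16, 17]
Step 4: [3, 16, 17, 17]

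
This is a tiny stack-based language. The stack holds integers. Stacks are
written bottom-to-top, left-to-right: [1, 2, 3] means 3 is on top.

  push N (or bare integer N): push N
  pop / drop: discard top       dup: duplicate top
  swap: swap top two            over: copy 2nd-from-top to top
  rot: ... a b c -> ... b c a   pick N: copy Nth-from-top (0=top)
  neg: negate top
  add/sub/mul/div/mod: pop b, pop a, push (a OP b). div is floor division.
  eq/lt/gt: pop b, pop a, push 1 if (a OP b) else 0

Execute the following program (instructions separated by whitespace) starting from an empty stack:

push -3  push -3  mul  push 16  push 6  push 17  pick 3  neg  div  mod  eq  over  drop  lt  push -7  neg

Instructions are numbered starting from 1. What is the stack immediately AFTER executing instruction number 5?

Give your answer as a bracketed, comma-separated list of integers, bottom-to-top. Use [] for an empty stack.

Answer: [9, 16, 6]

Derivation:
Step 1 ('push -3'): [-3]
Step 2 ('push -3'): [-3, -3]
Step 3 ('mul'): [9]
Step 4 ('push 16'): [9, 16]
Step 5 ('push 6'): [9, 16, 6]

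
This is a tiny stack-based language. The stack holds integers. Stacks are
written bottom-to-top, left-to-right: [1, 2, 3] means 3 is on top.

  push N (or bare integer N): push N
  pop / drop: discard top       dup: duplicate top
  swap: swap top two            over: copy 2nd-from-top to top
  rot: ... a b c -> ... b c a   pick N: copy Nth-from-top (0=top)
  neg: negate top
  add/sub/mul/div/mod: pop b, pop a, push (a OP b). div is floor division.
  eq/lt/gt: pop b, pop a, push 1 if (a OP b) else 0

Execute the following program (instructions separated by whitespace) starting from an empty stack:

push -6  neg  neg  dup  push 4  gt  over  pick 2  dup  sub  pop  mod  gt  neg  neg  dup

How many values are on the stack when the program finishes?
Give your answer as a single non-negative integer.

Answer: 2

Derivation:
After 'push -6': stack = [-6] (depth 1)
After 'neg': stack = [6] (depth 1)
After 'neg': stack = [-6] (depth 1)
After 'dup': stack = [-6, -6] (depth 2)
After 'push 4': stack = [-6, -6, 4] (depth 3)
After 'gt': stack = [-6, 0] (depth 2)
After 'over': stack = [-6, 0, -6] (depth 3)
After 'pick 2': stack = [-6, 0, -6, -6] (depth 4)
After 'dup': stack = [-6, 0, -6, -6, -6] (depth 5)
After 'sub': stack = [-6, 0, -6, 0] (depth 4)
After 'pop': stack = [-6, 0, -6] (depth 3)
After 'mod': stack = [-6, 0] (depth 2)
After 'gt': stack = [0] (depth 1)
After 'neg': stack = [0] (depth 1)
After 'neg': stack = [0] (depth 1)
After 'dup': stack = [0, 0] (depth 2)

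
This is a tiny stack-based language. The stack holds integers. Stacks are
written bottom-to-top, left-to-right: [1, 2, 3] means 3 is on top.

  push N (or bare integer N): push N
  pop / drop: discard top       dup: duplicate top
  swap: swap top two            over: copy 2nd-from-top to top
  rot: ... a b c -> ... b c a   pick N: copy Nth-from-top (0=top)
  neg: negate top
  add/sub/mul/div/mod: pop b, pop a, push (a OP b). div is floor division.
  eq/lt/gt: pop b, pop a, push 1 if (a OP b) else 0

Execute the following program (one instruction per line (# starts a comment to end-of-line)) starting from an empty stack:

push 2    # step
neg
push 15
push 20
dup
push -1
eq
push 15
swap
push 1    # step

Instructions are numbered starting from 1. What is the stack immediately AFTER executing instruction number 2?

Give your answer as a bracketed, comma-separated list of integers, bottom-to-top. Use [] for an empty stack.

Answer: [-2]

Derivation:
Step 1 ('push 2'): [2]
Step 2 ('neg'): [-2]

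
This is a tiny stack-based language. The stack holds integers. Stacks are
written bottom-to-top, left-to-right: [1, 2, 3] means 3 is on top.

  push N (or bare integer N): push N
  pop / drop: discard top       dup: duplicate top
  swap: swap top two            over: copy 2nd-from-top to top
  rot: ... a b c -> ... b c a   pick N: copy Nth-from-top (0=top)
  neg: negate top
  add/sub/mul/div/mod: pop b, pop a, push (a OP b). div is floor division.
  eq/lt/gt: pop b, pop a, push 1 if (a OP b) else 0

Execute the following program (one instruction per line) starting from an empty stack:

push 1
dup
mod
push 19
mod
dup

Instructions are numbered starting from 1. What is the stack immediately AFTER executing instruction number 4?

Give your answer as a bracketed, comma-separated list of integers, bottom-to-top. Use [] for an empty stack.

Step 1 ('push 1'): [1]
Step 2 ('dup'): [1, 1]
Step 3 ('mod'): [0]
Step 4 ('push 19'): [0, 19]

Answer: [0, 19]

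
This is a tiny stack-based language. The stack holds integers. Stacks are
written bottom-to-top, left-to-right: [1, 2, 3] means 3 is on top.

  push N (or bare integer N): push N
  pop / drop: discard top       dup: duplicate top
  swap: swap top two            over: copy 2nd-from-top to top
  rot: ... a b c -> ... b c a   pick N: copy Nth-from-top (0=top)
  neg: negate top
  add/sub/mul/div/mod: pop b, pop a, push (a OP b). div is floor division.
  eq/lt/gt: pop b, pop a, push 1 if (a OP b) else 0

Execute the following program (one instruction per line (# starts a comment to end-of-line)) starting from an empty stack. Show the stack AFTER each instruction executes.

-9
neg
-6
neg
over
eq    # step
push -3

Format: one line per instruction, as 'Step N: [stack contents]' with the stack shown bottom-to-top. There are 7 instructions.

Step 1: [-9]
Step 2: [9]
Step 3: [9, -6]
Step 4: [9, 6]
Step 5: [9, 6, 9]
Step 6: [9, 0]
Step 7: [9, 0, -3]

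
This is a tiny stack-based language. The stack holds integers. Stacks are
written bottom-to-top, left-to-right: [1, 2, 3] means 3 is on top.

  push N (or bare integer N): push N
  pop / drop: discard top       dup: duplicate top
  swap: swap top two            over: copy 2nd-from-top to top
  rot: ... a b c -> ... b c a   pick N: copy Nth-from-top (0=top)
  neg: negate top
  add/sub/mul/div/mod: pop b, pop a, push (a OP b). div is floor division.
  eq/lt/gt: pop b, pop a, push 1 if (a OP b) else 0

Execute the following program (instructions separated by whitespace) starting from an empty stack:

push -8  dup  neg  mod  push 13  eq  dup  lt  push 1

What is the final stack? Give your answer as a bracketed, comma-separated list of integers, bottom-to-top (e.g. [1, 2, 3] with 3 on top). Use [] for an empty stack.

After 'push -8': [-8]
After 'dup': [-8, -8]
After 'neg': [-8, 8]
After 'mod': [0]
After 'push 13': [0, 13]
After 'eq': [0]
After 'dup': [0, 0]
After 'lt': [0]
After 'push 1': [0, 1]

Answer: [0, 1]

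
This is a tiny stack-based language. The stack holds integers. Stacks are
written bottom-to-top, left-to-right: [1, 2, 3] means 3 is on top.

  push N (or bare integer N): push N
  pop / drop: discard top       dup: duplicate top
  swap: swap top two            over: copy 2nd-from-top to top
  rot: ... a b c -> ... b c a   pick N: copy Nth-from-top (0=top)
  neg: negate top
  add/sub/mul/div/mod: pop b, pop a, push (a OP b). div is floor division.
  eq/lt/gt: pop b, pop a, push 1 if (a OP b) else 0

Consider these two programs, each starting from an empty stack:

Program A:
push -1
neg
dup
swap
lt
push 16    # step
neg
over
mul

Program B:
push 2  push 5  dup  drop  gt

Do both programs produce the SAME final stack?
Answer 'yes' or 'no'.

Program A trace:
  After 'push -1': [-1]
  After 'neg': [1]
  After 'dup': [1, 1]
  After 'swap': [1, 1]
  After 'lt': [0]
  After 'push 16': [0, 16]
  After 'neg': [0, -16]
  After 'over': [0, -16, 0]
  After 'mul': [0, 0]
Program A final stack: [0, 0]

Program B trace:
  After 'push 2': [2]
  After 'push 5': [2, 5]
  After 'dup': [2, 5, 5]
  After 'drop': [2, 5]
  After 'gt': [0]
Program B final stack: [0]
Same: no

Answer: no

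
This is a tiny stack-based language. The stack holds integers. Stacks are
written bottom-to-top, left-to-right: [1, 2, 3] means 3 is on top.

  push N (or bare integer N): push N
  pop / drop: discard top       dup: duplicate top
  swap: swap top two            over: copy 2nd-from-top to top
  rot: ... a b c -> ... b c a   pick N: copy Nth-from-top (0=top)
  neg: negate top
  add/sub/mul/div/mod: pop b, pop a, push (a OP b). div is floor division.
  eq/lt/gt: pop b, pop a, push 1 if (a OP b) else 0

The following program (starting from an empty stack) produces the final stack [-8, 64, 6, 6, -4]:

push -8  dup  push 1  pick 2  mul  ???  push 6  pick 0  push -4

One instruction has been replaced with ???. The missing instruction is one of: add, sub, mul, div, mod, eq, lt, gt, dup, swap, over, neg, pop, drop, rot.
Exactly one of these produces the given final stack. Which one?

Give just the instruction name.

Answer: mul

Derivation:
Stack before ???: [-8, -8, -8]
Stack after ???:  [-8, 64]
The instruction that transforms [-8, -8, -8] -> [-8, 64] is: mul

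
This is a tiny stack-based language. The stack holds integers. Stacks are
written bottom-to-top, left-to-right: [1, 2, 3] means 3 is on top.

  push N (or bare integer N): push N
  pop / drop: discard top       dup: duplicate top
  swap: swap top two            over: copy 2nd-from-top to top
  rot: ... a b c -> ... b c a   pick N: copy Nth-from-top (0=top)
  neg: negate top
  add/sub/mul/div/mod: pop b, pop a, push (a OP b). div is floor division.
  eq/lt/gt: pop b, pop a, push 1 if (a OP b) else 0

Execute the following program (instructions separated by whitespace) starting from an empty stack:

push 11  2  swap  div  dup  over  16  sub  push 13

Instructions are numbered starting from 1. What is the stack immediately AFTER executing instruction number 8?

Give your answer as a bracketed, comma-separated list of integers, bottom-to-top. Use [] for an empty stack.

Answer: [0, 0, -16]

Derivation:
Step 1 ('push 11'): [11]
Step 2 ('2'): [11, 2]
Step 3 ('swap'): [2, 11]
Step 4 ('div'): [0]
Step 5 ('dup'): [0, 0]
Step 6 ('over'): [0, 0, 0]
Step 7 ('16'): [0, 0, 0, 16]
Step 8 ('sub'): [0, 0, -16]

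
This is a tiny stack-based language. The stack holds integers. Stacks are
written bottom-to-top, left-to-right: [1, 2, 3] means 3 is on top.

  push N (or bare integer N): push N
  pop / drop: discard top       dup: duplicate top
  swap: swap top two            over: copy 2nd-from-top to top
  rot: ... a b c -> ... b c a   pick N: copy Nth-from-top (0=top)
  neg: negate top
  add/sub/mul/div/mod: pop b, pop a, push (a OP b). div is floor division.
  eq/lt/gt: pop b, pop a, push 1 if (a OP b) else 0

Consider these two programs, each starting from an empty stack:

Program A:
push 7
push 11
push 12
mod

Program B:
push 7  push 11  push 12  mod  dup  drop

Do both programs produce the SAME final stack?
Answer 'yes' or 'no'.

Answer: yes

Derivation:
Program A trace:
  After 'push 7': [7]
  After 'push 11': [7, 11]
  After 'push 12': [7, 11, 12]
  After 'mod': [7, 11]
Program A final stack: [7, 11]

Program B trace:
  After 'push 7': [7]
  After 'push 11': [7, 11]
  After 'push 12': [7, 11, 12]
  After 'mod': [7, 11]
  After 'dup': [7, 11, 11]
  After 'drop': [7, 11]
Program B final stack: [7, 11]
Same: yes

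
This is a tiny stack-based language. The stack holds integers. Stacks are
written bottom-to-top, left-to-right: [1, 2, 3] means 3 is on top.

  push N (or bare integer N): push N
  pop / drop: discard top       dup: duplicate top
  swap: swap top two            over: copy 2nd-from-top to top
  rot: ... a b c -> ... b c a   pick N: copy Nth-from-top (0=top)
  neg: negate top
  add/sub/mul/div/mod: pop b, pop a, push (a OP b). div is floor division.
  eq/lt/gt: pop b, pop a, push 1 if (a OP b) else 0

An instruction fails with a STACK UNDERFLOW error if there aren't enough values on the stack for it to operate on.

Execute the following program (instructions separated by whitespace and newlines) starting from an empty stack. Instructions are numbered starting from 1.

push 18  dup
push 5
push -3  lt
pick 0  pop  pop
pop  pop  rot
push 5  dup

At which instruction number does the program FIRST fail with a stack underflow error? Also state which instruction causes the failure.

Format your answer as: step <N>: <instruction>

Answer: step 11: rot

Derivation:
Step 1 ('push 18'): stack = [18], depth = 1
Step 2 ('dup'): stack = [18, 18], depth = 2
Step 3 ('push 5'): stack = [18, 18, 5], depth = 3
Step 4 ('push -3'): stack = [18, 18, 5, -3], depth = 4
Step 5 ('lt'): stack = [18, 18, 0], depth = 3
Step 6 ('pick 0'): stack = [18, 18, 0, 0], depth = 4
Step 7 ('pop'): stack = [18, 18, 0], depth = 3
Step 8 ('pop'): stack = [18, 18], depth = 2
Step 9 ('pop'): stack = [18], depth = 1
Step 10 ('pop'): stack = [], depth = 0
Step 11 ('rot'): needs 3 value(s) but depth is 0 — STACK UNDERFLOW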